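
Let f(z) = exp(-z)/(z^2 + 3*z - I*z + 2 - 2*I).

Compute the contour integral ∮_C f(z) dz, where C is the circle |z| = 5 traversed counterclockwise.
By the residue theorem, ∮_C f(z) dz = 2πi · (sum of the residues of f at the poles inside |z| = 5).

The denominator factors as (z + 1 - I)*(z + 2), so the singularities of f are simple poles at z = -1 + I, z = -2.
  |-1 + I|² = 2 < 25 = 5², so this pole is inside the contour.
  |-2|² = 4 < 25 = 5², so this pole is inside the contour.

With P(z) = exp(-z) and Q(z) = z^2 + 3*z - I*z + 2 - 2*I, each pole is simple, so Res(f, z₀) = P(z₀)/Q'(z₀) with Q'(z) = 2*z + 3 - I.
  Res(f, -1 + I) = P(-1 + I)/Q'(-1 + I) = (exp(1 - I))/(1 + I) = (1/2 - I/2)*exp(1 - I)
  Res(f, -2) = P(-2)/Q'(-2) = (exp(2))/(-1 - I) = (-1/2 + I/2)*exp(2)

Sum of residues inside C: (1/2 - I/2)*exp(1 - I) + (-1/2 + I/2)*exp(2)
∮_C f(z) dz = 2πi · ((1/2 - I/2)*exp(1 - I) + (-1/2 + I/2)*exp(2)) = pi*(-1 - I)*exp(2) + pi*(1 + I)*exp(1 - I)

Final answer: pi*(-1 - I)*exp(2) + pi*(1 + I)*exp(1 - I)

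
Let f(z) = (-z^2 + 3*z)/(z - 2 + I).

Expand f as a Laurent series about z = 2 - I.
(3 + I)/(z - 2 + I) - 1 + 2*I - (z - 2 + I)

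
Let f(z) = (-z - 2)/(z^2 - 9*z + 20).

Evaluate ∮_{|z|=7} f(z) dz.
-2*I*pi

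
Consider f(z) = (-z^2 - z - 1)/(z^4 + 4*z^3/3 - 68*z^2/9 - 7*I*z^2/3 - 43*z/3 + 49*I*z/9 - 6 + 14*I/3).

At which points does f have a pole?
The singularities of f are the zeros of the denominator. Factoring,
  z^4 + 4*z^3/3 - 68*z^2/9 - 7*I*z^2/3 - 43*z/3 + 49*I*z/9 - 6 + 14*I/3 = (z + 2/3)*(z + 2/3 - I)*(z - 3)*(z + 3 + I)
so the candidates are z = -2/3, z = -2/3 + I, z = 3, z = -3 - I.

Check the numerator P(z) = -z^2 - z - 1 at each one:
  P(-2/3) = -7/9 ≠ 0, so z = -2/3 is a (simple) pole.
  P(-2/3 + I) = 2/9 + I/3 ≠ 0, so z = -2/3 + I is a (simple) pole.
  P(3) = -13 ≠ 0, so z = 3 is a (simple) pole.
  P(-3 - I) = -6 - 5*I ≠ 0, so z = -3 - I is a (simple) pole.

Poles of f: {-3 - I, -2/3, -2/3 + I, 3}

Final answer: {-3 - I, -2/3, -2/3 + I, 3}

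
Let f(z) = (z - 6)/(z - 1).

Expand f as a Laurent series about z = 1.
Put w = z - (1), i.e. z = w + 1. The denominator is w, so it suffices to rewrite the numerator in powers of w.

P(z) = z - 6
P(w + 1) = -5 + w

Dividing each term by w:
  f = -5/w + 1

Substituting back w = z - 1:
  f(z) = -5/(z - 1) + 1

The series is finite because the numerator is a polynomial; the negative powers form the principal part, and the coefficient of 1/(z - 1) gives Res(f, 1) = -5.

Final answer: -5/(z - 1) + 1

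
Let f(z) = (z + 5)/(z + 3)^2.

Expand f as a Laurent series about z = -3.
2/(z + 3)^2 + 1/(z + 3)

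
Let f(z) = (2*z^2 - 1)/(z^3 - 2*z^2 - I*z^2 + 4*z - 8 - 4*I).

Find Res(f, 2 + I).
Write f(z) = P(z)/Q(z) with P(z) = 2*z^2 - 1 and Q(z) = z^3 - 2*z^2 - I*z^2 + 4*z - 8 - 4*I.
The denominator factors as Q(z) = (z + 2*I)*(z - 2*I)*(z - 2 - I), so z = 2 + I is a simple zero of Q and P is analytic there; z = 2 + I is therefore a simple pole and
  Res(f, z₀) = P(z₀)/Q'(z₀).

Q'(z) = 3*z^2 - 4*z - 2*I*z + 4, so Q'(2 + I) = 7 + 4*I.
P(2 + I) = 5 + 8*I.

Res(f, 2 + I) = (5 + 8*I)/(7 + 4*I) = 67/65 + 36*I/65

Final answer: 67/65 + 36*I/65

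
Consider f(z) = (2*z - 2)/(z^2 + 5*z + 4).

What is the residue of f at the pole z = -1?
-4/3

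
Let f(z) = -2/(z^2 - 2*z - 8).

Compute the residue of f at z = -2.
1/3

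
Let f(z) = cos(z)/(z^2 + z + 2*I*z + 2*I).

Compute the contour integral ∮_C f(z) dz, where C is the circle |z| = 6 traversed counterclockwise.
pi*(4/5 - 2*I/5)*cos(1) + pi*(-4/5 + 2*I/5)*cosh(2)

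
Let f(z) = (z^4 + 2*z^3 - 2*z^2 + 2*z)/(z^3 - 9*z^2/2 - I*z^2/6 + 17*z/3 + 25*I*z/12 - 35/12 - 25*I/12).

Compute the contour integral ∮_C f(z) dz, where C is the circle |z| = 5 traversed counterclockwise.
By the residue theorem, ∮_C f(z) dz = 2πi · (sum of the residues of f at the poles inside |z| = 5).

The denominator factors as (z - 1/2 - I)*(z - 3 + I/2)*(z - 1 + I/3), so the singularities of f are simple poles at z = 1/2 + I, z = 3 - I/2, z = 1 - I/3.
  |1/2 + I|² = 5/4 < 25 = 5², so this pole is inside the contour.
  |3 - I/2|² = 37/4 < 25 = 5², so this pole is inside the contour.
  |1 - I/3|² = 10/9 < 25 = 5², so this pole is inside the contour.

With P(z) = z^4 + 2*z^3 - 2*z^2 + 2*z and Q(z) = z^3 - 9*z^2/2 - I*z^2/6 + 17*z/3 + 25*I*z/12 - 35/12 - 25*I/12, each pole is simple, so Res(f, z₀) = P(z₀)/Q'(z₀) with Q'(z) = 3*z^2 - 9*z - I*z/3 + 17/3 + 25*I/12.
  Res(f, 1/2 + I) = P(1/2 + I)/Q'(1/2 + I) = (-11/16 - 2*I)/(-3/4 - 49*I/12) = 5001/9928 - 753*I/9928
  Res(f, 3 - I/2) = P(3 - I/2)/Q'(3 - I/2) = (1689/16 - 297*I/4)/(19/4 - 41*I/12) = 434943/19720 + 4599*I/19720
  Res(f, 1 - I/3) = P(1 - I/3)/Q'(1 - I/3) = (154/81 - 22*I/9)/(-7/9 + 11*I/4) = -95656/95265 - 4312*I/10585

Sum of residues inside C: 194/9 - I/4
∮_C f(z) dz = 2πi · (194/9 - I/4) = pi*(1/2 + 388*I/9)

Final answer: pi*(1/2 + 388*I/9)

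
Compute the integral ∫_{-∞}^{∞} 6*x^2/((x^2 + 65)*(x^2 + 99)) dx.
3*pi*(-sqrt(65) + 3*sqrt(11))/17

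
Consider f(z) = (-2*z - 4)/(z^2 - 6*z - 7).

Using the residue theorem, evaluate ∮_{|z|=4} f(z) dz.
I*pi/2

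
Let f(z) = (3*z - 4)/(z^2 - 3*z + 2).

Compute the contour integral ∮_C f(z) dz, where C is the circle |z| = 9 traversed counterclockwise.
By the residue theorem, ∮_C f(z) dz = 2πi · (sum of the residues of f at the poles inside |z| = 9).

The denominator factors as (z - 2)*(z - 1), so the singularities of f are simple poles at z = 2, z = 1.
  |2|² = 4 < 81 = 9², so this pole is inside the contour.
  |1|² = 1 < 81 = 9², so this pole is inside the contour.

With P(z) = 3*z - 4 and Q(z) = z^2 - 3*z + 2, each pole is simple, so Res(f, z₀) = P(z₀)/Q'(z₀) with Q'(z) = 2*z - 3.
  Res(f, 2) = P(2)/Q'(2) = (2)/(1) = 2
  Res(f, 1) = P(1)/Q'(1) = (-1)/(-1) = 1

Sum of residues inside C: 3
∮_C f(z) dz = 2πi · (3) = 6*I*pi

Final answer: 6*I*pi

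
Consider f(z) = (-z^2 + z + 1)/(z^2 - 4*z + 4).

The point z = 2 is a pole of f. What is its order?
2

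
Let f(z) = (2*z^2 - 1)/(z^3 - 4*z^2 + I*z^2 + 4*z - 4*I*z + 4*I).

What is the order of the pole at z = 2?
Factor the denominator:
  z^3 - 4*z^2 + I*z^2 + 4*z - 4*I*z + 4*I = (z - 2)^2*(z + I)

The numerator P(z) = 2*z^2 - 1 has P(2) = 7 ≠ 0, so no factor of (z - 2) cancels.
Near z = 2 we can therefore write f(z) = g(z)/(z - 2)^2 with g analytic at 2 and g(2) ≠ 0 (g is the numerator divided by the remaining denominator factors).

Hence z = 2 is a pole of order 2.

Final answer: 2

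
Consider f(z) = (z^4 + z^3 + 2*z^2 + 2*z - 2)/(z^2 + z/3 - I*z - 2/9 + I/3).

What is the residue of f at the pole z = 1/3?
-43/81 - 43*I/81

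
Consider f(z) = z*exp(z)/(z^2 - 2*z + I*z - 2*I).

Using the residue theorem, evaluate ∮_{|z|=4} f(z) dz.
By the residue theorem, ∮_C f(z) dz = 2πi · (sum of the residues of f at the poles inside |z| = 4).

The denominator factors as (z - 2)*(z + I), so the singularities of f are simple poles at z = 2, z = -I.
  |2|² = 4 < 16 = 4², so this pole is inside the contour.
  |-I|² = 1 < 16 = 4², so this pole is inside the contour.

With P(z) = z*exp(z) and Q(z) = z^2 - 2*z + I*z - 2*I, each pole is simple, so Res(f, z₀) = P(z₀)/Q'(z₀) with Q'(z) = 2*z - 2 + I.
  Res(f, 2) = P(2)/Q'(2) = (2*exp(2))/(2 + I) = (4/5 - 2*I/5)*exp(2)
  Res(f, -I) = P(-I)/Q'(-I) = (-I*exp(-I))/(-2 - I) = (1/5 + 2*I/5)*exp(-I)

Sum of residues inside C: (4/5 - 2*I/5)*exp(2) + (1/5 + 2*I/5)*exp(-I)
∮_C f(z) dz = 2πi · ((4/5 - 2*I/5)*exp(2) + (1/5 + 2*I/5)*exp(-I)) = pi*(-4/5 + 2*I/5)*exp(-I) + pi*(4/5 + 8*I/5)*exp(2)

Final answer: pi*(-4/5 + 2*I/5)*exp(-I) + pi*(4/5 + 8*I/5)*exp(2)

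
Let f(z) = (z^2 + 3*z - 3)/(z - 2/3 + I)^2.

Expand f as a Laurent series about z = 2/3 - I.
Put w = z - (2/3 - I), i.e. z = w + 2/3 - I. The denominator is w^2, so it suffices to rewrite the numerator in powers of w.

P(z) = z^2 + 3*z - 3
P(w + 2/3 - I) = -14/9 - 13*I/3 + (13/3 - 2*I)*w + w^2

Dividing each term by w^2:
  f = (-14/9 - 13*I/3)/w^2 + (13/3 - 2*I)/w + 1

Substituting back w = z - 2/3 + I:
  f(z) = (-14/9 - 13*I/3)/(z - 2/3 + I)^2 + (13/3 - 2*I)/(z - 2/3 + I) + 1

The series is finite because the numerator is a polynomial; the negative powers form the principal part, and the coefficient of 1/(z - 2/3 + I) gives Res(f, 2/3 - I) = 13/3 - 2*I.

Final answer: (-14/9 - 13*I/3)/(z - 2/3 + I)^2 + (13/3 - 2*I)/(z - 2/3 + I) + 1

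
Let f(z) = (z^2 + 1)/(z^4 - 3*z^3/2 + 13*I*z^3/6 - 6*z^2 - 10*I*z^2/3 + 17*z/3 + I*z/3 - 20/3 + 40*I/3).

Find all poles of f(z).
The singularities of f are the zeros of the denominator. Factoring,
  z^4 - 3*z^3/2 + 13*I*z^3/6 - 6*z^2 - 10*I*z^2/3 + 17*z/3 + I*z/3 - 20/3 + 40*I/3 = (z + 1/2 + 3*I/2)*(z - 1 - I)*(z + 2 + 2*I/3)*(z - 3 + I)
so the candidates are z = -1/2 - 3*I/2, z = 1 + I, z = -2 - 2*I/3, z = 3 - I.

Check the numerator P(z) = z^2 + 1 at each one:
  P(-1/2 - 3*I/2) = -1 + 3*I/2 ≠ 0, so z = -1/2 - 3*I/2 is a (simple) pole.
  P(1 + I) = 1 + 2*I ≠ 0, so z = 1 + I is a (simple) pole.
  P(-2 - 2*I/3) = 41/9 + 8*I/3 ≠ 0, so z = -2 - 2*I/3 is a (simple) pole.
  P(3 - I) = 9 - 6*I ≠ 0, so z = 3 - I is a (simple) pole.

Poles of f: {-2 - 2*I/3, -1/2 - 3*I/2, 1 + I, 3 - I}

Final answer: {-2 - 2*I/3, -1/2 - 3*I/2, 1 + I, 3 - I}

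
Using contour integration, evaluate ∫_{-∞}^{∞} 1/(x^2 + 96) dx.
Let f(z) = 1/(z^2 + 96). The denominator has no real zeros and deg Q - deg P = 2 ≥ 2, so the integral of f over the upper semicircle |z| = R tends to 0 as R → ∞. Closing the contour in the upper half-plane,
  ∫_{-∞}^{∞} f(x) dx = 2πi · Σ Res(f, z_k)  over the poles with Im z_k > 0.

Zeros of the denominator: z^2 + 96 = 0 gives z = ±4*sqrt(6)*I.
Upper half-plane: z = 4*sqrt(6)*I (simple).

Each pole is a simple zero of Q(z) = z^2 + 96, so Res(f, z₀) = P(z₀)/Q'(z₀) with P(z) = 1, Q'(z) = 2*z:
  Res(f, 4*sqrt(6)*I) = (1)/(8*sqrt(6)*I) = -sqrt(6)*I/48

∫_{-∞}^{∞} f(x) dx = 2πi · (-sqrt(6)*I/48) = sqrt(6)*pi/24

Final answer: sqrt(6)*pi/24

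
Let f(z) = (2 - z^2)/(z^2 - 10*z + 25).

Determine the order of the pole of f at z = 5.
Factor the denominator:
  z^2 - 10*z + 25 = (z - 5)^2

The numerator P(z) = 2 - z^2 has P(5) = -23 ≠ 0, so no factor of (z - 5) cancels.
Near z = 5 we can therefore write f(z) = g(z)/(z - 5)^2 with g analytic at 5 and g(5) ≠ 0 (g is just the numerator).

Hence z = 5 is a pole of order 2.

Final answer: 2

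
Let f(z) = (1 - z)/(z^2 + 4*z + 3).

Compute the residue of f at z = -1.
Write f(z) = P(z)/Q(z) with P(z) = 1 - z and Q(z) = z^2 + 4*z + 3.
The denominator factors as Q(z) = (z + 3)*(z + 1), so z = -1 is a simple zero of Q and P is analytic there; z = -1 is therefore a simple pole and
  Res(f, z₀) = P(z₀)/Q'(z₀).

Q'(z) = 2*z + 4, so Q'(-1) = 2.
P(-1) = 2.

Res(f, -1) = (2)/(2) = 1

Final answer: 1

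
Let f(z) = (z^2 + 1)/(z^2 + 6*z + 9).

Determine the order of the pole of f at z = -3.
Factor the denominator:
  z^2 + 6*z + 9 = (z + 3)^2

The numerator P(z) = z^2 + 1 has P(-3) = 10 ≠ 0, so no factor of (z + 3) cancels.
Near z = -3 we can therefore write f(z) = g(z)/(z + 3)^2 with g analytic at -3 and g(-3) ≠ 0 (g is just the numerator).

Hence z = -3 is a pole of order 2.

Final answer: 2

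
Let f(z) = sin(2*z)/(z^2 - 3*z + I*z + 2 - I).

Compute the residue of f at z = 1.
Write f(z) = P(z)/Q(z) with P(z) = sin(2*z) and Q(z) = z^2 - 3*z + I*z + 2 - I.
The denominator factors as Q(z) = (z - 1)*(z - 2 + I), so z = 1 is a simple zero of Q and P is analytic there; z = 1 is therefore a simple pole and
  Res(f, z₀) = P(z₀)/Q'(z₀).

Q'(z) = 2*z - 3 + I, so Q'(1) = -1 + I.
P(1) = sin(2).

Res(f, 1) = (sin(2))/(-1 + I) = (-1/2 - I/2)*sin(2)

Final answer: (-1/2 - I/2)*sin(2)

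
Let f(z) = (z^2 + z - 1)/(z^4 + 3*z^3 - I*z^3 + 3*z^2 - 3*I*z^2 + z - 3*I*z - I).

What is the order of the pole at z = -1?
Factor the denominator:
  z^4 + 3*z^3 - I*z^3 + 3*z^2 - 3*I*z^2 + z - 3*I*z - I = (z + 1)^3*(z - I)

The numerator P(z) = z^2 + z - 1 has P(-1) = -1 ≠ 0, so no factor of (z + 1) cancels.
Near z = -1 we can therefore write f(z) = g(z)/(z + 1)^3 with g analytic at -1 and g(-1) ≠ 0 (g is the numerator divided by the remaining denominator factors).

Hence z = -1 is a pole of order 3.

Final answer: 3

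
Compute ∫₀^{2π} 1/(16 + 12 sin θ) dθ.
sqrt(7)*pi/14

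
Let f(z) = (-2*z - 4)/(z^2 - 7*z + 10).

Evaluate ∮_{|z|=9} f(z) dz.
By the residue theorem, ∮_C f(z) dz = 2πi · (sum of the residues of f at the poles inside |z| = 9).

The denominator factors as (z - 5)*(z - 2), so the singularities of f are simple poles at z = 5, z = 2.
  |5|² = 25 < 81 = 9², so this pole is inside the contour.
  |2|² = 4 < 81 = 9², so this pole is inside the contour.

With P(z) = -2*z - 4 and Q(z) = z^2 - 7*z + 10, each pole is simple, so Res(f, z₀) = P(z₀)/Q'(z₀) with Q'(z) = 2*z - 7.
  Res(f, 5) = P(5)/Q'(5) = (-14)/(3) = -14/3
  Res(f, 2) = P(2)/Q'(2) = (-8)/(-3) = 8/3

Sum of residues inside C: -2
∮_C f(z) dz = 2πi · (-2) = -4*I*pi

Final answer: -4*I*pi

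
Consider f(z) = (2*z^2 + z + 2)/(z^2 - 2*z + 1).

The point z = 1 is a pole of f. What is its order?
Factor the denominator:
  z^2 - 2*z + 1 = (z - 1)^2

The numerator P(z) = 2*z^2 + z + 2 has P(1) = 5 ≠ 0, so no factor of (z - 1) cancels.
Near z = 1 we can therefore write f(z) = g(z)/(z - 1)^2 with g analytic at 1 and g(1) ≠ 0 (g is just the numerator).

Hence z = 1 is a pole of order 2.

Final answer: 2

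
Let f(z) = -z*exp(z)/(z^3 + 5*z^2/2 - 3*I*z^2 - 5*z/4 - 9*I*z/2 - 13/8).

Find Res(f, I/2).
Write f(z) = P(z)/Q(z) with P(z) = -z*exp(z) and Q(z) = z^3 + 5*z^2/2 - 3*I*z^2 - 5*z/4 - 9*I*z/2 - 13/8.
The denominator factors as Q(z) = (z + 1 - 3*I/2)*(z + 3/2 - I)*(z - I/2), so z = I/2 is a simple zero of Q and P is analytic there; z = I/2 is therefore a simple pole and
  Res(f, z₀) = P(z₀)/Q'(z₀).

Q'(z) = 3*z^2 + 5*z - 6*I*z - 5/4 - 9*I/2, so Q'(I/2) = 1 - 2*I.
P(I/2) = -I*exp(I/2)/2.

Res(f, I/2) = (-I*exp(I/2)/2)/(1 - 2*I) = (1/5 - I/10)*exp(I/2)

Final answer: (1/5 - I/10)*exp(I/2)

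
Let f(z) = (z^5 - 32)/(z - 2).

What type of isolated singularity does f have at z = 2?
The numerator vanishes at z = 2 ((2)^5 = 32), so it is divisible by z - 2:
  z^5 - 32 = (z - 2)*(z^4 + 2*z^3 + 4*z^2 + 8*z + 16)
Hence for z ≠ 2, f(z) = z^4 + 2*z^3 + 4*z^2 + 8*z + 16, a polynomial, and lim_{z→2} f(z) = 80 is finite.
So the singularity is removable.

Final answer: removable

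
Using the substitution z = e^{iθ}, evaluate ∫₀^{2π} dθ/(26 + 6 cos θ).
Let J = ∫₀^{2π} dθ/(26 + 6 cos θ).
Put z = e^{iθ}: then cos θ = (z + 1/z)/2, dθ = dz/(iz), and z runs once counterclockwise around |z| = 1:
  J = ∮_{|z|=1} 1/(26 + 6*(z + 1/z)/2) · dz/(iz) = (2/i) ∮_{|z|=1} dz/(6*z^2 + 52*z + 6).
The roots of 6*z^2 + 52*z + 6 are z = (-26 ± sqrt(26^2 - 6^2))/6, with sqrt(640) = 8*sqrt(10); their product is 1, so only z₊ = -13/3 + 4*sqrt(10)/3 lies inside the unit circle (z₋ = -13/3 - 4*sqrt(10)/3 lies outside).
z₊ is a simple zero of q(z) = 6*z^2 + 52*z + 6, so Res(1/q, z₊) = 1/q'(z₊) with q'(z) = 12*z + 52; and q'(z₊) = 6*(z₊ - z₋) = 16*sqrt(10).
Therefore J = (2/i) · 2πi · 1/(16*sqrt(10)) = 2*pi/(8*sqrt(10)) = sqrt(10)*pi/40

Final answer: sqrt(10)*pi/40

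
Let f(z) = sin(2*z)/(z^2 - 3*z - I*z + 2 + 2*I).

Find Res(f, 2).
(1/2 + I/2)*sin(4)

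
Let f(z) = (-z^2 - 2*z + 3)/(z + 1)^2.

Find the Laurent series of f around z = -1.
Put w = z - (-1), i.e. z = w - 1. The denominator is w^2, so it suffices to rewrite the numerator in powers of w.

P(z) = -z^2 - 2*z + 3
P(w - 1) = 4 - w^2

Dividing each term by w^2:
  f = 4/w^2 - 1

Substituting back w = z + 1:
  f(z) = 4/(z + 1)^2 - 1

The series is finite because the numerator is a polynomial; the negative powers form the principal part.

Final answer: 4/(z + 1)^2 - 1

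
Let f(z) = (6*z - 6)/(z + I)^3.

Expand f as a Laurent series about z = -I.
Put w = z - (-I), i.e. z = w - I. The denominator is w^3, so it suffices to rewrite the numerator in powers of w.

P(z) = 6*z - 6
P(w - I) = -6 - 6*I + 6*w

Dividing each term by w^3:
  f = (-6 - 6*I)/w^3 + 6/w^2

Substituting back w = z + I:
  f(z) = (-6 - 6*I)/(z + I)^3 + 6/(z + I)^2

The series is finite because the numerator is a polynomial; the negative powers form the principal part.

Final answer: (-6 - 6*I)/(z + I)^3 + 6/(z + I)^2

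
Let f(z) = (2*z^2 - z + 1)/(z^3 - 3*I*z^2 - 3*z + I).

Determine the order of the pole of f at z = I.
Factor the denominator:
  z^3 - 3*I*z^2 - 3*z + I = (z - I)^3

The numerator P(z) = 2*z^2 - z + 1 has P(I) = -1 - I ≠ 0, so no factor of (z - I) cancels.
Near z = I we can therefore write f(z) = g(z)/(z - I)^3 with g analytic at I and g(I) ≠ 0 (g is just the numerator).

Hence z = I is a pole of order 3.

Final answer: 3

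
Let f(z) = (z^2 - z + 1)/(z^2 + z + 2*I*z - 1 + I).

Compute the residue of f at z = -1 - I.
Write f(z) = P(z)/Q(z) with P(z) = z^2 - z + 1 and Q(z) = z^2 + z + 2*I*z - 1 + I.
The denominator factors as Q(z) = (z + 1 + I)*(z + I), so z = -1 - I is a simple zero of Q and P is analytic there; z = -1 - I is therefore a simple pole and
  Res(f, z₀) = P(z₀)/Q'(z₀).

Q'(z) = 2*z + 1 + 2*I, so Q'(-1 - I) = -1.
P(-1 - I) = 2 + 3*I.

Res(f, -1 - I) = (2 + 3*I)/(-1) = -2 - 3*I

Final answer: -2 - 3*I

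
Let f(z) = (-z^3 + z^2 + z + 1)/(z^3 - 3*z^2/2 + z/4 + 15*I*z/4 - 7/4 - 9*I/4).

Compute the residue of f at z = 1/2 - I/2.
Write f(z) = P(z)/Q(z) with P(z) = -z^3 + z^2 + z + 1 and Q(z) = z^3 - 3*z^2/2 + z/4 + 15*I*z/4 - 7/4 - 9*I/4.
The denominator factors as Q(z) = (z + 1 - 3*I/2)*(z - 1/2 + I/2)*(z - 2 + I), so z = 1/2 - I/2 is a simple zero of Q and P is analytic there; z = 1/2 - I/2 is therefore a simple pole and
  Res(f, z₀) = P(z₀)/Q'(z₀).

Q'(z) = 3*z^2 - 3*z + 1/4 + 15*I/4, so Q'(1/2 - I/2) = -5/4 + 15*I/4.
P(1/2 - I/2) = 7/4 - 3*I/4.

Res(f, 1/2 - I/2) = (7/4 - 3*I/4)/(-5/4 + 15*I/4) = -8/25 - 9*I/25

Final answer: -8/25 - 9*I/25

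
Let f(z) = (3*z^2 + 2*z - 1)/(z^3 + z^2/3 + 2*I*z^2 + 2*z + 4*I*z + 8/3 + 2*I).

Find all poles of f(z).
The singularities of f are the zeros of the denominator. Factoring,
  z^3 + z^2/3 + 2*I*z^2 + 2*z + 4*I*z + 8/3 + 2*I = (z + 1/3 - I)*(z + 1)*(z - 1 + 3*I)
so the candidates are z = -1/3 + I, z = -1, z = 1 - 3*I.

Check the numerator P(z) = 3*z^2 + 2*z - 1 at each one:
  P(-1/3 + I) = -13/3 ≠ 0, so z = -1/3 + I is a (simple) pole.
  P(-1) = 0, so the factor (z + 1) cancels and z = -1 is only a removable singularity, not a pole.
  P(1 - 3*I) = -23 - 24*I ≠ 0, so z = 1 - 3*I is a (simple) pole.

Poles of f: {-1/3 + I, 1 - 3*I}

Final answer: {-1/3 + I, 1 - 3*I}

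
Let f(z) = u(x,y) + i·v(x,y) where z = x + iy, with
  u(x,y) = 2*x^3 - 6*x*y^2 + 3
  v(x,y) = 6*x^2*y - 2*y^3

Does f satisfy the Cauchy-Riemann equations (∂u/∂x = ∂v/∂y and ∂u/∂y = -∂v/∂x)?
∂u/∂x = 6*x^2 - 6*y^2
∂v/∂y = 6*x^2 - 6*y^2
∂u/∂y = -12*x*y
∂v/∂x = 12*x*y
∂u/∂x = ∂v/∂y and ∂u/∂y = -∂v/∂x hold identically; f is analytic.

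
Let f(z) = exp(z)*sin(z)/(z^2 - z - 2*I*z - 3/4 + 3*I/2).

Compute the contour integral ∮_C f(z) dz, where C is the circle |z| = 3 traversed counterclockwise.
pi*(-1 + I)*exp(1 + I/2)*sin(1 + I/2) + pi*(1 + I)*exp(3*I/2)*sinh(3/2)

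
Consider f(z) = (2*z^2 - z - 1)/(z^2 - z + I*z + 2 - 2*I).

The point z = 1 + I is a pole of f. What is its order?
Factor the denominator:
  z^2 - z + I*z + 2 - 2*I = (z - 1 - I)*(z + 2*I)

The numerator P(z) = 2*z^2 - z - 1 has P(1 + I) = -2 + 3*I ≠ 0, so no factor of (z - 1 - I) cancels.
Near z = 1 + I we can therefore write f(z) = g(z)/(z - 1 - I) with g analytic at 1 + I and g(1 + I) ≠ 0 (g is the numerator divided by the remaining denominator factors).

Hence z = 1 + I is a pole of order 1.

Final answer: 1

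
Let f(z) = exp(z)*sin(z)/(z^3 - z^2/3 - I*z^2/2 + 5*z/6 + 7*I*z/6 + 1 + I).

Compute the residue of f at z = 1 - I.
Write f(z) = P(z)/Q(z) with P(z) = exp(z)*sin(z) and Q(z) = z^3 - z^2/3 - I*z^2/2 + 5*z/6 + 7*I*z/6 + 1 + I.
The denominator factors as Q(z) = (z - 3*I/2)*(z - 1 + I)*(z + 2/3), so z = 1 - I is a simple zero of Q and P is analytic there; z = 1 - I is therefore a simple pole and
  Res(f, z₀) = P(z₀)/Q'(z₀).

Q'(z) = 3*z^2 - 2*z/3 - I*z + 5/6 + 7*I/6, so Q'(1 - I) = -5/6 - 31*I/6.
P(1 - I) = exp(1 - I)*sin(1 - I).

Res(f, 1 - I) = (exp(1 - I)*sin(1 - I))/(-5/6 - 31*I/6) = (-15/493 + 93*I/493)*exp(1 - I)*sin(1 - I)

Final answer: (-15/493 + 93*I/493)*exp(1 - I)*sin(1 - I)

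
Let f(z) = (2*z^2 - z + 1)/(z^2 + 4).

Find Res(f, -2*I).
Write f(z) = P(z)/Q(z) with P(z) = 2*z^2 - z + 1 and Q(z) = z^2 + 4.
The denominator factors as Q(z) = (z + 2*I)*(z - 2*I), so z = -2*I is a simple zero of Q and P is analytic there; z = -2*I is therefore a simple pole and
  Res(f, z₀) = P(z₀)/Q'(z₀).

Q'(z) = 2*z, so Q'(-2*I) = -4*I.
P(-2*I) = -7 + 2*I.

Res(f, -2*I) = (-7 + 2*I)/(-4*I) = -1/2 - 7*I/4

Final answer: -1/2 - 7*I/4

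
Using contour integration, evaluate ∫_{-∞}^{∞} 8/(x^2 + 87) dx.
Let f(z) = 8/(z^2 + 87). The denominator has no real zeros and deg Q - deg P = 2 ≥ 2, so the integral of f over the upper semicircle |z| = R tends to 0 as R → ∞. Closing the contour in the upper half-plane,
  ∫_{-∞}^{∞} f(x) dx = 2πi · Σ Res(f, z_k)  over the poles with Im z_k > 0.

Zeros of the denominator: z^2 + 87 = 0 gives z = ±sqrt(87)*I.
Upper half-plane: z = sqrt(87)*I (simple).

Each pole is a simple zero of Q(z) = z^2 + 87, so Res(f, z₀) = P(z₀)/Q'(z₀) with P(z) = 8, Q'(z) = 2*z:
  Res(f, sqrt(87)*I) = (8)/(2*sqrt(87)*I) = -4*sqrt(87)*I/87

∫_{-∞}^{∞} f(x) dx = 2πi · (-4*sqrt(87)*I/87) = 8*sqrt(87)*pi/87

Final answer: 8*sqrt(87)*pi/87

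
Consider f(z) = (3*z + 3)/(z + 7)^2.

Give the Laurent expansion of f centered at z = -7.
Put w = z - (-7), i.e. z = w - 7. The denominator is w^2, so it suffices to rewrite the numerator in powers of w.

P(z) = 3*z + 3
P(w - 7) = -18 + 3*w

Dividing each term by w^2:
  f = -18/w^2 + 3/w

Substituting back w = z + 7:
  f(z) = -18/(z + 7)^2 + 3/(z + 7)

The series is finite because the numerator is a polynomial; the negative powers form the principal part, and the coefficient of 1/(z + 7) gives Res(f, -7) = 3.

Final answer: -18/(z + 7)^2 + 3/(z + 7)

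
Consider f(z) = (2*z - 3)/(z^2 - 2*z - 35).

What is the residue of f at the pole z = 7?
Write f(z) = P(z)/Q(z) with P(z) = 2*z - 3 and Q(z) = z^2 - 2*z - 35.
The denominator factors as Q(z) = (z + 5)*(z - 7), so z = 7 is a simple zero of Q and P is analytic there; z = 7 is therefore a simple pole and
  Res(f, z₀) = P(z₀)/Q'(z₀).

Q'(z) = 2*z - 2, so Q'(7) = 12.
P(7) = 11.

Res(f, 7) = (11)/(12) = 11/12

Final answer: 11/12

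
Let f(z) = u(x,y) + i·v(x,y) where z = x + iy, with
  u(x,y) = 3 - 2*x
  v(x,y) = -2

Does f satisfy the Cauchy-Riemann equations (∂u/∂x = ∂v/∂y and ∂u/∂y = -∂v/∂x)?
∂u/∂x = -2
∂v/∂y = 0
∂u/∂y = 0
∂v/∂x = 0
∂u/∂x ≠ ∂v/∂y; the Cauchy-Riemann equations are not satisfied, so f is not analytic.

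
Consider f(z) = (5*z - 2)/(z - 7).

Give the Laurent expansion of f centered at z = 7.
Put w = z - (7), i.e. z = w + 7. The denominator is w, so it suffices to rewrite the numerator in powers of w.

P(z) = 5*z - 2
P(w + 7) = 33 + 5*w

Dividing each term by w:
  f = 33/w + 5

Substituting back w = z - 7:
  f(z) = 33/(z - 7) + 5

The series is finite because the numerator is a polynomial; the negative powers form the principal part, and the coefficient of 1/(z - 7) gives Res(f, 7) = 33.

Final answer: 33/(z - 7) + 5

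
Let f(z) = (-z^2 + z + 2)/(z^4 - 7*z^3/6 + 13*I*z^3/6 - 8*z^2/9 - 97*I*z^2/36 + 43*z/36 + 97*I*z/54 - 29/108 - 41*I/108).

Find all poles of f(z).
{-2/3 - 3*I/2, 1/3, 1/2 + I/3, 1 - I}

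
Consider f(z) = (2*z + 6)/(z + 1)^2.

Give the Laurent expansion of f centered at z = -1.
Put w = z - (-1), i.e. z = w - 1. The denominator is w^2, so it suffices to rewrite the numerator in powers of w.

P(z) = 2*z + 6
P(w - 1) = 4 + 2*w

Dividing each term by w^2:
  f = 4/w^2 + 2/w

Substituting back w = z + 1:
  f(z) = 4/(z + 1)^2 + 2/(z + 1)

The series is finite because the numerator is a polynomial; the negative powers form the principal part, and the coefficient of 1/(z + 1) gives Res(f, -1) = 2.

Final answer: 4/(z + 1)^2 + 2/(z + 1)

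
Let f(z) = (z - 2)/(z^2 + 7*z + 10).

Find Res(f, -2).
Write f(z) = P(z)/Q(z) with P(z) = z - 2 and Q(z) = z^2 + 7*z + 10.
The denominator factors as Q(z) = (z + 5)*(z + 2), so z = -2 is a simple zero of Q and P is analytic there; z = -2 is therefore a simple pole and
  Res(f, z₀) = P(z₀)/Q'(z₀).

Q'(z) = 2*z + 7, so Q'(-2) = 3.
P(-2) = -4.

Res(f, -2) = (-4)/(3) = -4/3

Final answer: -4/3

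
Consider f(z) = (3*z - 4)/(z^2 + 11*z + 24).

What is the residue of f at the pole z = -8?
28/5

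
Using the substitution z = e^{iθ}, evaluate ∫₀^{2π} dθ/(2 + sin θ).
Call the integral J. The integrand is 2π-periodic and we integrate over a full period, so shifting θ does not change the value (θ → θ + π/2 turns sin θ into cos θ). Hence
  J = ∫₀^{2π} dθ/(2 + cos θ).
Put z = e^{iθ}: then cos θ = (z + 1/z)/2, dθ = dz/(iz), and z runs once counterclockwise around |z| = 1:
  J = ∮_{|z|=1} 1/(2 + (z + 1/z)/2) · dz/(iz) = (2/i) ∮_{|z|=1} dz/(z^2 + 4*z + 1).
The roots of z^2 + 4*z + 1 are z = (-2 ± sqrt(2^2 - 1^2)), with sqrt(3) = sqrt(3); their product is 1, so only z₊ = -2 + sqrt(3) lies inside the unit circle (z₋ = -2 - sqrt(3) lies outside).
z₊ is a simple zero of q(z) = z^2 + 4*z + 1, so Res(1/q, z₊) = 1/q'(z₊) with q'(z) = 2*z + 4; and q'(z₊) = (z₊ - z₋) = 2*sqrt(3).
Therefore J = (2/i) · 2πi · 1/(2*sqrt(3)) = 2*pi/(sqrt(3)) = 2*sqrt(3)*pi/3

Final answer: 2*sqrt(3)*pi/3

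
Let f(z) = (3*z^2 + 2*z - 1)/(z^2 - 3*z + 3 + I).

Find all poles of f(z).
The singularities of f are the zeros of the denominator. Factoring,
  z^2 - 3*z + 3 + I = (z - 1 - I)*(z - 2 + I)
so the candidates are z = 1 + I, z = 2 - I.

Check the numerator P(z) = 3*z^2 + 2*z - 1 at each one:
  P(1 + I) = 1 + 8*I ≠ 0, so z = 1 + I is a (simple) pole.
  P(2 - I) = 12 - 14*I ≠ 0, so z = 2 - I is a (simple) pole.

Poles of f: {1 + I, 2 - I}

Final answer: {1 + I, 2 - I}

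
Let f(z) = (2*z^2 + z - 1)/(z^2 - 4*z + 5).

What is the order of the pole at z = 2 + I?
Factor the denominator:
  z^2 - 4*z + 5 = (z - 2 - I)*(z - 2 + I)

The numerator P(z) = 2*z^2 + z - 1 has P(2 + I) = 7 + 9*I ≠ 0, so no factor of (z - 2 - I) cancels.
Near z = 2 + I we can therefore write f(z) = g(z)/(z - 2 - I) with g analytic at 2 + I and g(2 + I) ≠ 0 (g is the numerator divided by the remaining denominator factors).

Hence z = 2 + I is a pole of order 1.

Final answer: 1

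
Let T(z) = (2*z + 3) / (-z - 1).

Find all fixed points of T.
T(z) = z means 2*z + 3 = z*(-z - 1), i.e.
  -z^2 - 3*z - 3 = 0.
Discriminant: (-3)^2 - 4*(-1)*(-3) = -3, so the roots are complex conjugates.
  z = (3 ± I*sqrt(3))/(2*(-1))
Fixed points: {-3/2 - sqrt(3)*I/2, -3/2 + sqrt(3)*I/2}

Final answer: {-3/2 - sqrt(3)*I/2, -3/2 + sqrt(3)*I/2}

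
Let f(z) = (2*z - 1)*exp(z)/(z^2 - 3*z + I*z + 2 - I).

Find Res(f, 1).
Write f(z) = P(z)/Q(z) with P(z) = (2*z - 1)*exp(z) and Q(z) = z^2 - 3*z + I*z + 2 - I.
The denominator factors as Q(z) = (z - 2 + I)*(z - 1), so z = 1 is a simple zero of Q and P is analytic there; z = 1 is therefore a simple pole and
  Res(f, z₀) = P(z₀)/Q'(z₀).

Q'(z) = 2*z - 3 + I, so Q'(1) = -1 + I.
P(1) = exp(1).

Res(f, 1) = (exp(1))/(-1 + I) = exp(1)*(-1/2 - I/2)

Final answer: exp(1)*(-1/2 - I/2)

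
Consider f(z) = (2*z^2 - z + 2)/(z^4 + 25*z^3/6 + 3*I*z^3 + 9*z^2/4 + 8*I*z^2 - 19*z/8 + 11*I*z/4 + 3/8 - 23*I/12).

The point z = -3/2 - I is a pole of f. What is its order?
Factor the denominator:
  z^4 + 25*z^3/6 + 3*I*z^3 + 9*z^2/4 + 8*I*z^2 - 19*z/8 + 11*I*z/4 + 3/8 - 23*I/12 = (z + 3/2 + I)^3*(z - 1/3)

The numerator P(z) = 2*z^2 - z + 2 has P(-3/2 - I) = 6 + 7*I ≠ 0, so no factor of (z + 3/2 + I) cancels.
Near z = -3/2 - I we can therefore write f(z) = g(z)/(z + 3/2 + I)^3 with g analytic at -3/2 - I and g(-3/2 - I) ≠ 0 (g is the numerator divided by the remaining denominator factors).

Hence z = -3/2 - I is a pole of order 3.

Final answer: 3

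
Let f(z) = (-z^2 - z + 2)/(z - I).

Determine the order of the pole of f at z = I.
Factor the denominator:
  z - I = (z - I)

The numerator P(z) = -z^2 - z + 2 has P(I) = 3 - I ≠ 0, so no factor of (z - I) cancels.
Near z = I we can therefore write f(z) = g(z)/(z - I) with g analytic at I and g(I) ≠ 0 (g is just the numerator).

Hence z = I is a pole of order 1.

Final answer: 1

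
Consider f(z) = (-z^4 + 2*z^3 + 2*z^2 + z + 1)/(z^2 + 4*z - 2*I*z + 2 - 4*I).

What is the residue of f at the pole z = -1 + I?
Write f(z) = P(z)/Q(z) with P(z) = -z^4 + 2*z^3 + 2*z^2 + z + 1 and Q(z) = z^2 + 4*z - 2*I*z + 2 - 4*I.
The denominator factors as Q(z) = (z + 1 - I)*(z + 3 - I), so z = -1 + I is a simple zero of Q and P is analytic there; z = -1 + I is therefore a simple pole and
  Res(f, z₀) = P(z₀)/Q'(z₀).

Q'(z) = 2*z + 4 - 2*I, so Q'(-1 + I) = 2.
P(-1 + I) = 8 + I.

Res(f, -1 + I) = (8 + I)/(2) = 4 + I/2

Final answer: 4 + I/2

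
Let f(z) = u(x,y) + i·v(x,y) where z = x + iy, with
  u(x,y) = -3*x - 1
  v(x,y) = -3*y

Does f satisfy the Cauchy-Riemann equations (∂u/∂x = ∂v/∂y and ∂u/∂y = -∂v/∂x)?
∂u/∂x = -3
∂v/∂y = -3
∂u/∂y = 0
∂v/∂x = 0
∂u/∂x = ∂v/∂y and ∂u/∂y = -∂v/∂x hold identically; f is analytic.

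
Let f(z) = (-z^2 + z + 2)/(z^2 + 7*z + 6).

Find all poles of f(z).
The singularities of f are the zeros of the denominator. Factoring,
  z^2 + 7*z + 6 = (z + 1)*(z + 6)
so the candidates are z = -1, z = -6.

Check the numerator P(z) = -z^2 + z + 2 at each one:
  P(-1) = 0, so the factor (z + 1) cancels and z = -1 is only a removable singularity, not a pole.
  P(-6) = -40 ≠ 0, so z = -6 is a (simple) pole.

Poles of f: {-6}

Final answer: {-6}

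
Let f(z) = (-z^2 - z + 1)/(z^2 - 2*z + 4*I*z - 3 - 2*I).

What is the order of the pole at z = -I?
Factor the denominator:
  z^2 - 2*z + 4*I*z - 3 - 2*I = (z + I)*(z - 2 + 3*I)

The numerator P(z) = -z^2 - z + 1 has P(-I) = 2 + I ≠ 0, so no factor of (z + I) cancels.
Near z = -I we can therefore write f(z) = g(z)/(z + I) with g analytic at -I and g(-I) ≠ 0 (g is the numerator divided by the remaining denominator factors).

Hence z = -I is a pole of order 1.

Final answer: 1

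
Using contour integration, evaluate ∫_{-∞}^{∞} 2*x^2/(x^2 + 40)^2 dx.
Let f(z) = 2*z^2/(z^2 + 40)^2. The denominator has no real zeros and deg Q - deg P = 2 ≥ 2, so the integral of f over the upper semicircle |z| = R tends to 0 as R → ∞. Closing the contour in the upper half-plane,
  ∫_{-∞}^{∞} f(x) dx = 2πi · Σ Res(f, z_k)  over the poles with Im z_k > 0.

Zeros of the denominator: z^2 + 40 = 0 gives z = ±2*sqrt(10)*I.
Upper half-plane: z = 2*sqrt(10)*I (a pole of order 2).

Write f(z) = g(z)/(z - 2*sqrt(10)*I)^2 with g(z) = 2*z^2/(z + 2*sqrt(10)*I)^2. For a double pole, Res(f, z₀) = g'(z₀):
  g'(z) = 8*sqrt(10)*I*z/(z + 2*sqrt(10)*I)^3
  Res(f, 2*sqrt(10)*I) = g'(2*sqrt(10)*I) = -sqrt(10)*I/40

∫_{-∞}^{∞} f(x) dx = 2πi · (-sqrt(10)*I/40) = sqrt(10)*pi/20

Final answer: sqrt(10)*pi/20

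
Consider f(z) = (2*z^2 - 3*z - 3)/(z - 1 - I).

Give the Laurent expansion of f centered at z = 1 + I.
Put w = z - (1 + I), i.e. z = w + 1 + I. The denominator is w, so it suffices to rewrite the numerator in powers of w.

P(z) = 2*z^2 - 3*z - 3
P(w + 1 + I) = -6 + I + (1 + 4*I)*w + 2*w^2

Dividing each term by w:
  f = (-6 + I)/w + 1 + 4*I + 2*w

Substituting back w = z - 1 - I:
  f(z) = (-6 + I)/(z - 1 - I) + 1 + 4*I + 2*(z - 1 - I)

The series is finite because the numerator is a polynomial; the negative powers form the principal part, and the coefficient of 1/(z - 1 - I) gives Res(f, 1 + I) = -6 + I.

Final answer: (-6 + I)/(z - 1 - I) + 1 + 4*I + 2*(z - 1 - I)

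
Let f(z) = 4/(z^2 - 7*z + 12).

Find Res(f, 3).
Write f(z) = P(z)/Q(z) with P(z) = 4 and Q(z) = z^2 - 7*z + 12.
The denominator factors as Q(z) = (z - 3)*(z - 4), so z = 3 is a simple zero of Q and P is analytic there; z = 3 is therefore a simple pole and
  Res(f, z₀) = P(z₀)/Q'(z₀).

Q'(z) = 2*z - 7, so Q'(3) = -1.
P(3) = 4.

Res(f, 3) = (4)/(-1) = -4

Final answer: -4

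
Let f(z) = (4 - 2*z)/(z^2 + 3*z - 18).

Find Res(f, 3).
-2/9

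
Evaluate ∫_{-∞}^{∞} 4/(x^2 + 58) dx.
Let f(z) = 4/(z^2 + 58). The denominator has no real zeros and deg Q - deg P = 2 ≥ 2, so the integral of f over the upper semicircle |z| = R tends to 0 as R → ∞. Closing the contour in the upper half-plane,
  ∫_{-∞}^{∞} f(x) dx = 2πi · Σ Res(f, z_k)  over the poles with Im z_k > 0.

Zeros of the denominator: z^2 + 58 = 0 gives z = ±sqrt(58)*I.
Upper half-plane: z = sqrt(58)*I (simple).

Each pole is a simple zero of Q(z) = z^2 + 58, so Res(f, z₀) = P(z₀)/Q'(z₀) with P(z) = 4, Q'(z) = 2*z:
  Res(f, sqrt(58)*I) = (4)/(2*sqrt(58)*I) = -sqrt(58)*I/29

∫_{-∞}^{∞} f(x) dx = 2πi · (-sqrt(58)*I/29) = 2*sqrt(58)*pi/29

Final answer: 2*sqrt(58)*pi/29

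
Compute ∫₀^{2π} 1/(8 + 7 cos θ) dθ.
2*sqrt(15)*pi/15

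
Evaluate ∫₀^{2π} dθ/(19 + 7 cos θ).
Let J = ∫₀^{2π} dθ/(19 + 7 cos θ).
Put z = e^{iθ}: then cos θ = (z + 1/z)/2, dθ = dz/(iz), and z runs once counterclockwise around |z| = 1:
  J = ∮_{|z|=1} 1/(19 + 7*(z + 1/z)/2) · dz/(iz) = (2/i) ∮_{|z|=1} dz/(7*z^2 + 38*z + 7).
The roots of 7*z^2 + 38*z + 7 are z = (-19 ± sqrt(19^2 - 7^2))/7, with sqrt(312) = 2*sqrt(78); their product is 1, so only z₊ = -19/7 + 2*sqrt(78)/7 lies inside the unit circle (z₋ = -19/7 - 2*sqrt(78)/7 lies outside).
z₊ is a simple zero of q(z) = 7*z^2 + 38*z + 7, so Res(1/q, z₊) = 1/q'(z₊) with q'(z) = 14*z + 38; and q'(z₊) = 7*(z₊ - z₋) = 4*sqrt(78).
Therefore J = (2/i) · 2πi · 1/(4*sqrt(78)) = 2*pi/(2*sqrt(78)) = sqrt(78)*pi/78

Final answer: sqrt(78)*pi/78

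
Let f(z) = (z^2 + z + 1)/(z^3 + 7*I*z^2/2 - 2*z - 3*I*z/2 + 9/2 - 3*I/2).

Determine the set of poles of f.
The singularities of f are the zeros of the denominator. Factoring,
  z^3 + 7*I*z^2/2 - 2*z - 3*I*z/2 + 9/2 - 3*I/2 = (z + 3*I)*(z + 1 + I)*(z - 1 - I/2)
so the candidates are z = -3*I, z = -1 - I, z = 1 + I/2.

Check the numerator P(z) = z^2 + z + 1 at each one:
  P(-3*I) = -8 - 3*I ≠ 0, so z = -3*I is a (simple) pole.
  P(-1 - I) = I ≠ 0, so z = -1 - I is a (simple) pole.
  P(1 + I/2) = 11/4 + 3*I/2 ≠ 0, so z = 1 + I/2 is a (simple) pole.

Poles of f: {-1 - I, -3*I, 1 + I/2}

Final answer: {-1 - I, -3*I, 1 + I/2}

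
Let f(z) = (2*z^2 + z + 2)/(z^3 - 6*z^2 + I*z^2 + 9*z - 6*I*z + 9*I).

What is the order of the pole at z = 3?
Factor the denominator:
  z^3 - 6*z^2 + I*z^2 + 9*z - 6*I*z + 9*I = (z - 3)^2*(z + I)

The numerator P(z) = 2*z^2 + z + 2 has P(3) = 23 ≠ 0, so no factor of (z - 3) cancels.
Near z = 3 we can therefore write f(z) = g(z)/(z - 3)^2 with g analytic at 3 and g(3) ≠ 0 (g is the numerator divided by the remaining denominator factors).

Hence z = 3 is a pole of order 2.

Final answer: 2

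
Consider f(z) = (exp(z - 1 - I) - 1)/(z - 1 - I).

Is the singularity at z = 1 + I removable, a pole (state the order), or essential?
Let u = z - 1 - I. The exponent is z - 1 - I = u, so
  f = (e^(u) - 1)/u = ((u) + (u)^2/2 + (u)^3/6 + ...)/u = 1 + (1/2)*u + (1/6)*u^2 + ...
The Laurent expansion about u = 0 has no negative powers; equivalently lim_{z→1 + I} f(z) = 1 exists and is finite.
So the singularity is removable.

Final answer: removable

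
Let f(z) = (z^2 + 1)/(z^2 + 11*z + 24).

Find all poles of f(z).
The singularities of f are the zeros of the denominator. Factoring,
  z^2 + 11*z + 24 = (z + 8)*(z + 3)
so the candidates are z = -8, z = -3.

Check the numerator P(z) = z^2 + 1 at each one:
  P(-8) = 65 ≠ 0, so z = -8 is a (simple) pole.
  P(-3) = 10 ≠ 0, so z = -3 is a (simple) pole.

Poles of f: {-8, -3}

Final answer: {-8, -3}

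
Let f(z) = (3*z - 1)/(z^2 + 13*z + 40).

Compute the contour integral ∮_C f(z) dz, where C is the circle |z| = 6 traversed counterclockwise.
By the residue theorem, ∮_C f(z) dz = 2πi · (sum of the residues of f at the poles inside |z| = 6).

The denominator factors as (z + 8)*(z + 5), so the singularities of f are simple poles at z = -8, z = -5.
  |-8|² = 64 > 36 = 6², so this pole is outside the contour.
  |-5|² = 25 < 36 = 6², so this pole is inside the contour.

With P(z) = 3*z - 1 and Q(z) = z^2 + 13*z + 40, each pole is simple, so Res(f, z₀) = P(z₀)/Q'(z₀) with Q'(z) = 2*z + 13.
  Res(f, -5) = P(-5)/Q'(-5) = (-16)/(3) = -16/3

∮_C f(z) dz = 2πi · (-16/3) = -32*I*pi/3

Final answer: -32*I*pi/3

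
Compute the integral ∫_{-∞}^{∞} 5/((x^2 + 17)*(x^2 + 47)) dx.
pi*(-17*sqrt(47) + 47*sqrt(17))/4794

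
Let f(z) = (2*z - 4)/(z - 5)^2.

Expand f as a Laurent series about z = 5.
6/(z - 5)^2 + 2/(z - 5)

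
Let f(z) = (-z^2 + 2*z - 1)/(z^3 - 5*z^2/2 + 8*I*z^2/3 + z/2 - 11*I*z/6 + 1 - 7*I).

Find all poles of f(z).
The singularities of f are the zeros of the denominator. Factoring,
  z^3 - 5*z^2/2 + 8*I*z^2/3 + z/2 - 11*I*z/6 + 1 - 7*I = (z + 1 - I/3)*(z - 3/2 + 3*I)*(z - 2)
so the candidates are z = -1 + I/3, z = 3/2 - 3*I, z = 2.

Check the numerator P(z) = -z^2 + 2*z - 1 at each one:
  P(-1 + I/3) = -35/9 + 4*I/3 ≠ 0, so z = -1 + I/3 is a (simple) pole.
  P(3/2 - 3*I) = 35/4 + 3*I ≠ 0, so z = 3/2 - 3*I is a (simple) pole.
  P(2) = -1 ≠ 0, so z = 2 is a (simple) pole.

Poles of f: {-1 + I/3, 3/2 - 3*I, 2}

Final answer: {-1 + I/3, 3/2 - 3*I, 2}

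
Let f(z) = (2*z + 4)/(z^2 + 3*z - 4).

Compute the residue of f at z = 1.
Write f(z) = P(z)/Q(z) with P(z) = 2*z + 4 and Q(z) = z^2 + 3*z - 4.
The denominator factors as Q(z) = (z + 4)*(z - 1), so z = 1 is a simple zero of Q and P is analytic there; z = 1 is therefore a simple pole and
  Res(f, z₀) = P(z₀)/Q'(z₀).

Q'(z) = 2*z + 3, so Q'(1) = 5.
P(1) = 6.

Res(f, 1) = (6)/(5) = 6/5

Final answer: 6/5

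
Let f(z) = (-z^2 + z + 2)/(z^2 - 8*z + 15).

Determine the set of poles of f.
The singularities of f are the zeros of the denominator. Factoring,
  z^2 - 8*z + 15 = (z - 3)*(z - 5)
so the candidates are z = 3, z = 5.

Check the numerator P(z) = -z^2 + z + 2 at each one:
  P(3) = -4 ≠ 0, so z = 3 is a (simple) pole.
  P(5) = -18 ≠ 0, so z = 5 is a (simple) pole.

Poles of f: {3, 5}

Final answer: {3, 5}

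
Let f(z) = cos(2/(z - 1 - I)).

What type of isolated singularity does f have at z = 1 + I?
Let u = z - 1 - I. Then
  cos(2/u) = Σ_{k≥0} (-1)^k (2)^(2k)/((2k)!·u^(2k)) = 1 - 2/u^2 + 2/(3*u^4) + ...
which has infinitely many negative powers of u, so cos(2/(z - 1 - I)) has an essential singularity at z = 1 + I.
So the singularity is essential.

Final answer: essential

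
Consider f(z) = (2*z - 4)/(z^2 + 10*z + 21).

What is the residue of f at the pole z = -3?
Write f(z) = P(z)/Q(z) with P(z) = 2*z - 4 and Q(z) = z^2 + 10*z + 21.
The denominator factors as Q(z) = (z + 7)*(z + 3), so z = -3 is a simple zero of Q and P is analytic there; z = -3 is therefore a simple pole and
  Res(f, z₀) = P(z₀)/Q'(z₀).

Q'(z) = 2*z + 10, so Q'(-3) = 4.
P(-3) = -10.

Res(f, -3) = (-10)/(4) = -5/2

Final answer: -5/2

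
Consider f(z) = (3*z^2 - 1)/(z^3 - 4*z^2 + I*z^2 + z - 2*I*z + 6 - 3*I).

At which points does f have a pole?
The singularities of f are the zeros of the denominator. Factoring,
  z^3 - 4*z^2 + I*z^2 + z - 2*I*z + 6 - 3*I = (z + 1)*(z - 3)*(z - 2 + I)
so the candidates are z = -1, z = 3, z = 2 - I.

Check the numerator P(z) = 3*z^2 - 1 at each one:
  P(-1) = 2 ≠ 0, so z = -1 is a (simple) pole.
  P(3) = 26 ≠ 0, so z = 3 is a (simple) pole.
  P(2 - I) = 8 - 12*I ≠ 0, so z = 2 - I is a (simple) pole.

Poles of f: {-1, 2 - I, 3}

Final answer: {-1, 2 - I, 3}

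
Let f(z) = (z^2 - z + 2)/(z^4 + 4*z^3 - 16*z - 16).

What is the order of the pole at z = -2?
Factor the denominator:
  z^4 + 4*z^3 - 16*z - 16 = (z + 2)^3*(z - 2)

The numerator P(z) = z^2 - z + 2 has P(-2) = 8 ≠ 0, so no factor of (z + 2) cancels.
Near z = -2 we can therefore write f(z) = g(z)/(z + 2)^3 with g analytic at -2 and g(-2) ≠ 0 (g is the numerator divided by the remaining denominator factors).

Hence z = -2 is a pole of order 3.

Final answer: 3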